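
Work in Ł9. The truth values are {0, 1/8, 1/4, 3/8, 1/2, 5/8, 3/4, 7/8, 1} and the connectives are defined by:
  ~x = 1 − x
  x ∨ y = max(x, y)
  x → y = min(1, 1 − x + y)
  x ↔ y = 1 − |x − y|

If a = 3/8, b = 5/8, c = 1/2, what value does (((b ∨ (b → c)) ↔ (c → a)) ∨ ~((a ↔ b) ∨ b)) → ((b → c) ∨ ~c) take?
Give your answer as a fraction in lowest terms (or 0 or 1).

b → c = 5/8 → 1/2 = 7/8
b ∨ (b → c) = 5/8 ∨ 7/8 = 7/8
c → a = 1/2 → 3/8 = 7/8
(b ∨ (b → c)) ↔ (c → a) = 7/8 ↔ 7/8 = 1
a ↔ b = 3/8 ↔ 5/8 = 3/4
(a ↔ b) ∨ b = 3/4 ∨ 5/8 = 3/4
~((a ↔ b) ∨ b) = ~3/4 = 1/4
((b ∨ (b → c)) ↔ (c → a)) ∨ ~((a ↔ b) ∨ b) = 1 ∨ 1/4 = 1
b → c = 5/8 → 1/2 = 7/8
~c = ~1/2 = 1/2
(b → c) ∨ ~c = 7/8 ∨ 1/2 = 7/8
(((b ∨ (b → c)) ↔ (c → a)) ∨ ~((a ↔ b) ∨ b)) → ((b → c) ∨ ~c) = 1 → 7/8 = 7/8

7/8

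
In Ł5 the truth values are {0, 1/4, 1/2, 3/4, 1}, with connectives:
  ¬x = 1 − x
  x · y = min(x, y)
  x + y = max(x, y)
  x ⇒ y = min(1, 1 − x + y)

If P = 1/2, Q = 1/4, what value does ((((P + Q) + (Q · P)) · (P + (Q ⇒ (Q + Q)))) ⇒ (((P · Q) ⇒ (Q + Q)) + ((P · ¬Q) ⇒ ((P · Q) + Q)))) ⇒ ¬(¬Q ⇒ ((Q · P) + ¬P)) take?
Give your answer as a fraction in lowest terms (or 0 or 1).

1/4

P + Q = 1/2 + 1/4 = 1/2
Q · P = 1/4 · 1/2 = 1/4
(P + Q) + (Q · P) = 1/2 + 1/4 = 1/2
Q + Q = 1/4 + 1/4 = 1/4
Q ⇒ (Q + Q) = 1/4 ⇒ 1/4 = 1
P + (Q ⇒ (Q + Q)) = 1/2 + 1 = 1
((P + Q) + (Q · P)) · (P + (Q ⇒ (Q + Q))) = 1/2 · 1 = 1/2
P · Q = 1/2 · 1/4 = 1/4
Q + Q = 1/4 + 1/4 = 1/4
(P · Q) ⇒ (Q + Q) = 1/4 ⇒ 1/4 = 1
¬Q = ¬1/4 = 3/4
P · ¬Q = 1/2 · 3/4 = 1/2
P · Q = 1/2 · 1/4 = 1/4
(P · Q) + Q = 1/4 + 1/4 = 1/4
(P · ¬Q) ⇒ ((P · Q) + Q) = 1/2 ⇒ 1/4 = 3/4
((P · Q) ⇒ (Q + Q)) + ((P · ¬Q) ⇒ ((P · Q) + Q)) = 1 + 3/4 = 1
(((P + Q) + (Q · P)) · (P + (Q ⇒ (Q + Q)))) ⇒ (((P · Q) ⇒ (Q + Q)) + ((P · ¬Q) ⇒ ((P · Q) + Q))) = 1/2 ⇒ 1 = 1
¬Q = ¬1/4 = 3/4
Q · P = 1/4 · 1/2 = 1/4
¬P = ¬1/2 = 1/2
(Q · P) + ¬P = 1/4 + 1/2 = 1/2
¬Q ⇒ ((Q · P) + ¬P) = 3/4 ⇒ 1/2 = 3/4
¬(¬Q ⇒ ((Q · P) + ¬P)) = ¬3/4 = 1/4
((((P + Q) + (Q · P)) · (P + (Q ⇒ (Q + Q)))) ⇒ (((P · Q) ⇒ (Q + Q)) + ((P · ¬Q) ⇒ ((P · Q) + Q)))) ⇒ ¬(¬Q ⇒ ((Q · P) + ¬P)) = 1 ⇒ 1/4 = 1/4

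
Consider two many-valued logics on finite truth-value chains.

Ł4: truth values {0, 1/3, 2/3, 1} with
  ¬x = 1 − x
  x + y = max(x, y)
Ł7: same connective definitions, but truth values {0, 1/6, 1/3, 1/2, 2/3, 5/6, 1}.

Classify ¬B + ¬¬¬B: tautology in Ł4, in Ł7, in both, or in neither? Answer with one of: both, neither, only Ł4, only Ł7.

In Ł4: at B = 1/3 the value is 2/3 — not a tautology.
In Ł7: at B = 1/6 the value is 5/6 — not a tautology.

neither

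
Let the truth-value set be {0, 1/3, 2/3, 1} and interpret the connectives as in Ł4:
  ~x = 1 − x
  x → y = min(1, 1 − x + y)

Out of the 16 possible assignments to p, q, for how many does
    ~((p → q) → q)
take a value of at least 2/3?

p = 0, q = 0 ↦ 1  ≥
p = 0, q = 1/3 ↦ 2/3  ≥
p = 0, q = 2/3 ↦ 1/3  <
p = 0, q = 1 ↦ 0  <
p = 1/3, q = 0 ↦ 2/3  ≥
p = 1/3, q = 1/3 ↦ 2/3  ≥
p = 1/3, q = 2/3 ↦ 1/3  <
p = 1/3, q = 1 ↦ 0  <
p = 2/3, q = 0 ↦ 1/3  <
p = 2/3, q = 1/3 ↦ 1/3  <
p = 2/3, q = 2/3 ↦ 1/3  <
p = 2/3, q = 1 ↦ 0  <
p = 1, q = 0 ↦ 0  <
p = 1, q = 1/3 ↦ 0  <
p = 1, q = 2/3 ↦ 0  <
p = 1, q = 1 ↦ 0  <
So 4 of the 16 assignments meet the threshold.

4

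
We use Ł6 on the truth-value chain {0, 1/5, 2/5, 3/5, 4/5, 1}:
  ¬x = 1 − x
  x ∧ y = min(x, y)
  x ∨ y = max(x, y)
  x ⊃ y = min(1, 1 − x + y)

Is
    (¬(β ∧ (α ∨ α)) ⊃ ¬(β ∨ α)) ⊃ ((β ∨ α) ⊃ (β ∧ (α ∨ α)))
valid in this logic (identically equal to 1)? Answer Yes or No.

At α = 3/5, β = 1/5, for instance:
α ∨ α = 3/5 ∨ 3/5 = 3/5
β ∧ (α ∨ α) = 1/5 ∧ 3/5 = 1/5
¬(β ∧ (α ∨ α)) = ¬1/5 = 4/5
β ∨ α = 1/5 ∨ 3/5 = 3/5
¬(β ∨ α) = ¬3/5 = 2/5
¬(β ∧ (α ∨ α)) ⊃ ¬(β ∨ α) = 4/5 ⊃ 2/5 = 3/5
(β ∨ α) ⊃ (β ∧ (α ∨ α)) = 3/5 ⊃ 1/5 = 3/5
(¬(β ∧ (α ∨ α)) ⊃ ¬(β ∨ α)) ⊃ ((β ∨ α) ⊃ (β ∧ (α ∨ α))) = 3/5 ⊃ 3/5 = 1
and checking the remaining 35 assignments likewise gives ≥ 1 in every case.

Yes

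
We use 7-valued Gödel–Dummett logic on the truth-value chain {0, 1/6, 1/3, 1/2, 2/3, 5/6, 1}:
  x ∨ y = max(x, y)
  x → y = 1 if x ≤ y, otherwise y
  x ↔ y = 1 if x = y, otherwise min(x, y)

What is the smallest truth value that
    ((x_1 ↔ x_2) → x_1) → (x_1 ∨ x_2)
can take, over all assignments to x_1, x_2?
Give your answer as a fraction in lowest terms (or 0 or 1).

Take x_1 = 0, x_2 = 1/6:
x_1 ↔ x_2 = 0 ↔ 1/6 = 0
(x_1 ↔ x_2) → x_1 = 0 → 0 = 1
x_1 ∨ x_2 = 0 ∨ 1/6 = 1/6
((x_1 ↔ x_2) → x_1) → (x_1 ∨ x_2) = 1 → 1/6 = 1/6
No assignment yields a value below 1/6, so this is the minimum.

1/6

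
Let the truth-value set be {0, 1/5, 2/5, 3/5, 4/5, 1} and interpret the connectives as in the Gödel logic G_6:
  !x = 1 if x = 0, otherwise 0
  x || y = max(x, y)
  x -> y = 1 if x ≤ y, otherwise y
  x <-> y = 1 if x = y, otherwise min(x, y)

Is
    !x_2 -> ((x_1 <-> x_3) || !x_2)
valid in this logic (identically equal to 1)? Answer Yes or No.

Yes

At x_1 = 4/5, x_2 = 1/5, x_3 = 1, for instance:
!x_2 = !1/5 = 0
x_1 <-> x_3 = 4/5 <-> 1 = 4/5
(x_1 <-> x_3) || !x_2 = 4/5 || 0 = 4/5
!x_2 -> ((x_1 <-> x_3) || !x_2) = 0 -> 4/5 = 1
and checking the remaining 215 assignments likewise gives ≥ 1 in every case.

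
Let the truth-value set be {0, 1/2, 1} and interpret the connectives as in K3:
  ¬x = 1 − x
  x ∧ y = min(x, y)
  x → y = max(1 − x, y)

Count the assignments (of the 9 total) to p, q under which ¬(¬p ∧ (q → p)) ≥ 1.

4

p = 0, q = 0 ↦ 0  <
p = 0, q = 1/2 ↦ 1/2  <
p = 0, q = 1 ↦ 1  ≥
p = 1/2, q = 0 ↦ 1/2  <
p = 1/2, q = 1/2 ↦ 1/2  <
p = 1/2, q = 1 ↦ 1/2  <
p = 1, q = 0 ↦ 1  ≥
p = 1, q = 1/2 ↦ 1  ≥
p = 1, q = 1 ↦ 1  ≥
So 4 of the 9 assignments meet the threshold.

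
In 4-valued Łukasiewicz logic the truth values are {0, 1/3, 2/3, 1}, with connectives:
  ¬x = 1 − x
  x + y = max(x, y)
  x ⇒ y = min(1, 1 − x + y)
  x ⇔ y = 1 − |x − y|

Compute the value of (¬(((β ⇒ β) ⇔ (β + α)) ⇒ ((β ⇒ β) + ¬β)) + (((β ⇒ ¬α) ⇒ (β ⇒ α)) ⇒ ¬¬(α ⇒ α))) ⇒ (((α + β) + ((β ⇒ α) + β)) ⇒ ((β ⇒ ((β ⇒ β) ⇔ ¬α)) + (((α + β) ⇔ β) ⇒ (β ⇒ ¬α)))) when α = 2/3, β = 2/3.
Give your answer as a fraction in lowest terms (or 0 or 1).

2/3

β ⇒ β = 2/3 ⇒ 2/3 = 1
β + α = 2/3 + 2/3 = 2/3
(β ⇒ β) ⇔ (β + α) = 1 ⇔ 2/3 = 2/3
β ⇒ β = 2/3 ⇒ 2/3 = 1
¬β = ¬2/3 = 1/3
(β ⇒ β) + ¬β = 1 + 1/3 = 1
((β ⇒ β) ⇔ (β + α)) ⇒ ((β ⇒ β) + ¬β) = 2/3 ⇒ 1 = 1
¬(((β ⇒ β) ⇔ (β + α)) ⇒ ((β ⇒ β) + ¬β)) = ¬1 = 0
¬α = ¬2/3 = 1/3
β ⇒ ¬α = 2/3 ⇒ 1/3 = 2/3
β ⇒ α = 2/3 ⇒ 2/3 = 1
(β ⇒ ¬α) ⇒ (β ⇒ α) = 2/3 ⇒ 1 = 1
α ⇒ α = 2/3 ⇒ 2/3 = 1
¬(α ⇒ α) = ¬1 = 0
¬¬(α ⇒ α) = ¬0 = 1
((β ⇒ ¬α) ⇒ (β ⇒ α)) ⇒ ¬¬(α ⇒ α) = 1 ⇒ 1 = 1
¬(((β ⇒ β) ⇔ (β + α)) ⇒ ((β ⇒ β) + ¬β)) + (((β ⇒ ¬α) ⇒ (β ⇒ α)) ⇒ ¬¬(α ⇒ α)) = 0 + 1 = 1
α + β = 2/3 + 2/3 = 2/3
β ⇒ α = 2/3 ⇒ 2/3 = 1
(β ⇒ α) + β = 1 + 2/3 = 1
(α + β) + ((β ⇒ α) + β) = 2/3 + 1 = 1
β ⇒ β = 2/3 ⇒ 2/3 = 1
¬α = ¬2/3 = 1/3
(β ⇒ β) ⇔ ¬α = 1 ⇔ 1/3 = 1/3
β ⇒ ((β ⇒ β) ⇔ ¬α) = 2/3 ⇒ 1/3 = 2/3
α + β = 2/3 + 2/3 = 2/3
(α + β) ⇔ β = 2/3 ⇔ 2/3 = 1
¬α = ¬2/3 = 1/3
β ⇒ ¬α = 2/3 ⇒ 1/3 = 2/3
((α + β) ⇔ β) ⇒ (β ⇒ ¬α) = 1 ⇒ 2/3 = 2/3
(β ⇒ ((β ⇒ β) ⇔ ¬α)) + (((α + β) ⇔ β) ⇒ (β ⇒ ¬α)) = 2/3 + 2/3 = 2/3
((α + β) + ((β ⇒ α) + β)) ⇒ ((β ⇒ ((β ⇒ β) ⇔ ¬α)) + (((α + β) ⇔ β) ⇒ (β ⇒ ¬α))) = 1 ⇒ 2/3 = 2/3
(¬(((β ⇒ β) ⇔ (β + α)) ⇒ ((β ⇒ β) + ¬β)) + (((β ⇒ ¬α) ⇒ (β ⇒ α)) ⇒ ¬¬(α ⇒ α))) ⇒ (((α + β) + ((β ⇒ α) + β)) ⇒ ((β ⇒ ((β ⇒ β) ⇔ ¬α)) + (((α + β) ⇔ β) ⇒ (β ⇒ ¬α)))) = 1 ⇒ 2/3 = 2/3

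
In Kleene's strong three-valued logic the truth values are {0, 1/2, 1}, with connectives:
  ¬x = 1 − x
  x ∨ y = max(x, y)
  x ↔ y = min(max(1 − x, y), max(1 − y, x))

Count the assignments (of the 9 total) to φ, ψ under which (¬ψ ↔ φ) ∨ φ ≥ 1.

φ = 0, ψ = 0 ↦ 0  <
φ = 0, ψ = 1/2 ↦ 1/2  <
φ = 0, ψ = 1 ↦ 1  ≥
φ = 1/2, ψ = 0 ↦ 1/2  <
φ = 1/2, ψ = 1/2 ↦ 1/2  <
φ = 1/2, ψ = 1 ↦ 1/2  <
φ = 1, ψ = 0 ↦ 1  ≥
φ = 1, ψ = 1/2 ↦ 1  ≥
φ = 1, ψ = 1 ↦ 1  ≥
So 4 of the 9 assignments meet the threshold.

4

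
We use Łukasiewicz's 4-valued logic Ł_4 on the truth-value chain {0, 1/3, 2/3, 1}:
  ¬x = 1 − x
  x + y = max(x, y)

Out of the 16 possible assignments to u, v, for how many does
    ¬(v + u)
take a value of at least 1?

1

u = 0, v = 0 ↦ 1  ≥
u = 0, v = 1/3 ↦ 2/3  <
u = 0, v = 2/3 ↦ 1/3  <
u = 0, v = 1 ↦ 0  <
u = 1/3, v = 0 ↦ 2/3  <
u = 1/3, v = 1/3 ↦ 2/3  <
u = 1/3, v = 2/3 ↦ 1/3  <
u = 1/3, v = 1 ↦ 0  <
u = 2/3, v = 0 ↦ 1/3  <
u = 2/3, v = 1/3 ↦ 1/3  <
u = 2/3, v = 2/3 ↦ 1/3  <
u = 2/3, v = 1 ↦ 0  <
u = 1, v = 0 ↦ 0  <
u = 1, v = 1/3 ↦ 0  <
u = 1, v = 2/3 ↦ 0  <
u = 1, v = 1 ↦ 0  <
So 1 of the 16 assignments meets the threshold.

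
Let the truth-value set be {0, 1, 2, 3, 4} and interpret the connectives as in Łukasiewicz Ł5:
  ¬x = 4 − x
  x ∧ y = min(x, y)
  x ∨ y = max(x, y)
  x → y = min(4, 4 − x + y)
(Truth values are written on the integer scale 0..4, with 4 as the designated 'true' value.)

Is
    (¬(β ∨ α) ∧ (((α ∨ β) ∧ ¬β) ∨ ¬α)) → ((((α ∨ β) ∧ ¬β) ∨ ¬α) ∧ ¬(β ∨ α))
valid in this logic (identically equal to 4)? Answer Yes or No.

At α = 1, β = 0, for instance:
β ∨ α = 0 ∨ 1 = 1
¬(β ∨ α) = ¬1 = 3
α ∨ β = 1 ∨ 0 = 1
¬β = ¬0 = 4
(α ∨ β) ∧ ¬β = 1 ∧ 4 = 1
¬α = ¬1 = 3
((α ∨ β) ∧ ¬β) ∨ ¬α = 1 ∨ 3 = 3
¬(β ∨ α) ∧ (((α ∨ β) ∧ ¬β) ∨ ¬α) = 3 ∧ 3 = 3
(((α ∨ β) ∧ ¬β) ∨ ¬α) ∧ ¬(β ∨ α) = 3 ∧ 3 = 3
(¬(β ∨ α) ∧ (((α ∨ β) ∧ ¬β) ∨ ¬α)) → ((((α ∨ β) ∧ ¬β) ∨ ¬α) ∧ ¬(β ∨ α)) = 3 → 3 = 4
and checking the remaining 24 assignments likewise gives ≥ 4 in every case.

Yes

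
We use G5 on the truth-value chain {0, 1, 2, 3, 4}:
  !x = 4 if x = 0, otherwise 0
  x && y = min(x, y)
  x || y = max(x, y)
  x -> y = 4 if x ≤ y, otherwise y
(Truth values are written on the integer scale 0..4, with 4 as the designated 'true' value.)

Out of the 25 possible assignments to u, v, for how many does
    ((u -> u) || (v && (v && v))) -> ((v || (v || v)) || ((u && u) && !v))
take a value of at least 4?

value 4: 6 assignments (counts)
value 3: 6 assignments
value 2: 6 assignments
value 1: 6 assignments
value 0: 1 assignment
So 6 of the 25 assignments meet the threshold.

6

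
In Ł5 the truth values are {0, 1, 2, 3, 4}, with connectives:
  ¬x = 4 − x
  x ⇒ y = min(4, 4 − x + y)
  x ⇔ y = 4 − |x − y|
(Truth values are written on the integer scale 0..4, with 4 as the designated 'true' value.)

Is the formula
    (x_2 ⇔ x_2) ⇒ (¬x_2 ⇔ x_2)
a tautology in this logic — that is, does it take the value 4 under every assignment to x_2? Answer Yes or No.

No

Counterexample: take x_2 = 0.
x_2 ⇔ x_2 = 0 ⇔ 0 = 4
¬x_2 = ¬0 = 4
¬x_2 ⇔ x_2 = 4 ⇔ 0 = 0
(x_2 ⇔ x_2) ⇒ (¬x_2 ⇔ x_2) = 4 ⇒ 0 = 0
This gives 0 ≠ 4.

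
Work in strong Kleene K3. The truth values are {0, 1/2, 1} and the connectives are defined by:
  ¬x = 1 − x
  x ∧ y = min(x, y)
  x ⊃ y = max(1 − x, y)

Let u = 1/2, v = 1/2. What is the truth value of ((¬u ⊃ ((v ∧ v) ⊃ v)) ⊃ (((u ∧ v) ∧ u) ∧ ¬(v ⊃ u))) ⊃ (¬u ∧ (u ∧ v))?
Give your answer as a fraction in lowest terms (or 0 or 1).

¬u = ¬1/2 = 1/2
v ∧ v = 1/2 ∧ 1/2 = 1/2
(v ∧ v) ⊃ v = 1/2 ⊃ 1/2 = 1/2
¬u ⊃ ((v ∧ v) ⊃ v) = 1/2 ⊃ 1/2 = 1/2
u ∧ v = 1/2 ∧ 1/2 = 1/2
(u ∧ v) ∧ u = 1/2 ∧ 1/2 = 1/2
v ⊃ u = 1/2 ⊃ 1/2 = 1/2
¬(v ⊃ u) = ¬1/2 = 1/2
((u ∧ v) ∧ u) ∧ ¬(v ⊃ u) = 1/2 ∧ 1/2 = 1/2
(¬u ⊃ ((v ∧ v) ⊃ v)) ⊃ (((u ∧ v) ∧ u) ∧ ¬(v ⊃ u)) = 1/2 ⊃ 1/2 = 1/2
¬u = ¬1/2 = 1/2
u ∧ v = 1/2 ∧ 1/2 = 1/2
¬u ∧ (u ∧ v) = 1/2 ∧ 1/2 = 1/2
((¬u ⊃ ((v ∧ v) ⊃ v)) ⊃ (((u ∧ v) ∧ u) ∧ ¬(v ⊃ u))) ⊃ (¬u ∧ (u ∧ v)) = 1/2 ⊃ 1/2 = 1/2

1/2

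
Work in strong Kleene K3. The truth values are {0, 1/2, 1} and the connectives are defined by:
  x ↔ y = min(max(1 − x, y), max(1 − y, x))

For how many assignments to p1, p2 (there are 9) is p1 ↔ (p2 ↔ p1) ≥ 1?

p1 = 0, p2 = 0 ↦ 0  <
p1 = 0, p2 = 1/2 ↦ 1/2  <
p1 = 0, p2 = 1 ↦ 1  ≥
p1 = 1/2, p2 = 0 ↦ 1/2  <
p1 = 1/2, p2 = 1/2 ↦ 1/2  <
p1 = 1/2, p2 = 1 ↦ 1/2  <
p1 = 1, p2 = 0 ↦ 0  <
p1 = 1, p2 = 1/2 ↦ 1/2  <
p1 = 1, p2 = 1 ↦ 1  ≥
So 2 of the 9 assignments meet the threshold.

2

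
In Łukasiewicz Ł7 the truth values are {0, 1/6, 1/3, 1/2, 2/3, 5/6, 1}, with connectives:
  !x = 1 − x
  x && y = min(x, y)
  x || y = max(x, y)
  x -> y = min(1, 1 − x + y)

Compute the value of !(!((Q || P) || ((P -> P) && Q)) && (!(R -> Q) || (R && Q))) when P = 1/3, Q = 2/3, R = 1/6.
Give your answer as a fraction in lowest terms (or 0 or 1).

Q || P = 2/3 || 1/3 = 2/3
P -> P = 1/3 -> 1/3 = 1
(P -> P) && Q = 1 && 2/3 = 2/3
(Q || P) || ((P -> P) && Q) = 2/3 || 2/3 = 2/3
!((Q || P) || ((P -> P) && Q)) = !2/3 = 1/3
R -> Q = 1/6 -> 2/3 = 1
!(R -> Q) = !1 = 0
R && Q = 1/6 && 2/3 = 1/6
!(R -> Q) || (R && Q) = 0 || 1/6 = 1/6
!((Q || P) || ((P -> P) && Q)) && (!(R -> Q) || (R && Q)) = 1/3 && 1/6 = 1/6
!(!((Q || P) || ((P -> P) && Q)) && (!(R -> Q) || (R && Q))) = !1/6 = 5/6

5/6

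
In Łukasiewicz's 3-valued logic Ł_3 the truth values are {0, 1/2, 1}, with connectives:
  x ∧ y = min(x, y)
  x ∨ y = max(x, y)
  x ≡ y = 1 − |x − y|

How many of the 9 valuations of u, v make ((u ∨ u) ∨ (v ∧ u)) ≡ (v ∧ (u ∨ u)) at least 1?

u = 0, v = 0 ↦ 1  ≥
u = 0, v = 1/2 ↦ 1  ≥
u = 0, v = 1 ↦ 1  ≥
u = 1/2, v = 0 ↦ 1/2  <
u = 1/2, v = 1/2 ↦ 1  ≥
u = 1/2, v = 1 ↦ 1  ≥
u = 1, v = 0 ↦ 0  <
u = 1, v = 1/2 ↦ 1/2  <
u = 1, v = 1 ↦ 1  ≥
So 6 of the 9 assignments meet the threshold.

6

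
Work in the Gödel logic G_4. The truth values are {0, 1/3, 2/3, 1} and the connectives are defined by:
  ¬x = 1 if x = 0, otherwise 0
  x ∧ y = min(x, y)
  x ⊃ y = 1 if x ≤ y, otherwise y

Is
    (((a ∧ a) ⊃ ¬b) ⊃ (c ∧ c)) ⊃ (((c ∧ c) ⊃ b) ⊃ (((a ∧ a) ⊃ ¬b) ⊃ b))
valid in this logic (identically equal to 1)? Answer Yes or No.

At a = 0, b = 1/3, c = 1/3, for instance:
a ∧ a = 0 ∧ 0 = 0
¬b = ¬1/3 = 0
(a ∧ a) ⊃ ¬b = 0 ⊃ 0 = 1
c ∧ c = 1/3 ∧ 1/3 = 1/3
((a ∧ a) ⊃ ¬b) ⊃ (c ∧ c) = 1 ⊃ 1/3 = 1/3
(c ∧ c) ⊃ b = 1/3 ⊃ 1/3 = 1
((a ∧ a) ⊃ ¬b) ⊃ b = 1 ⊃ 1/3 = 1/3
((c ∧ c) ⊃ b) ⊃ (((a ∧ a) ⊃ ¬b) ⊃ b) = 1 ⊃ 1/3 = 1/3
(((a ∧ a) ⊃ ¬b) ⊃ (c ∧ c)) ⊃ (((c ∧ c) ⊃ b) ⊃ (((a ∧ a) ⊃ ¬b) ⊃ b)) = 1/3 ⊃ 1/3 = 1
and checking the remaining 63 assignments likewise gives ≥ 1 in every case.

Yes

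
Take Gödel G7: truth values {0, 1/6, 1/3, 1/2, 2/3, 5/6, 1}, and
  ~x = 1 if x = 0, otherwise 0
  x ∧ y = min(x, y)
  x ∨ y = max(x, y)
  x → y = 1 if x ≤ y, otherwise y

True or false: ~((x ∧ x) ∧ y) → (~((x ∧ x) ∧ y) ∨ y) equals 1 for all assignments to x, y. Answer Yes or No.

Yes

At x = 2/3, y = 1/6, for instance:
x ∧ x = 2/3 ∧ 2/3 = 2/3
(x ∧ x) ∧ y = 2/3 ∧ 1/6 = 1/6
~((x ∧ x) ∧ y) = ~1/6 = 0
~((x ∧ x) ∧ y) ∨ y = 0 ∨ 1/6 = 1/6
~((x ∧ x) ∧ y) → (~((x ∧ x) ∧ y) ∨ y) = 0 → 1/6 = 1
and checking the remaining 48 assignments likewise gives ≥ 1 in every case.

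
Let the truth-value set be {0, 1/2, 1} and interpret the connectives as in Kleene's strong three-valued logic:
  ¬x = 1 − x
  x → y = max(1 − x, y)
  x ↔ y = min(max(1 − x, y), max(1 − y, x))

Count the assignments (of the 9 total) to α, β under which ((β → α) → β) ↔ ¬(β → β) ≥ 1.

3

α = 0, β = 0 ↦ 1  ≥
α = 0, β = 1/2 ↦ 1/2  <
α = 0, β = 1 ↦ 0  <
α = 1/2, β = 0 ↦ 1  ≥
α = 1/2, β = 1/2 ↦ 1/2  <
α = 1/2, β = 1 ↦ 0  <
α = 1, β = 0 ↦ 1  ≥
α = 1, β = 1/2 ↦ 1/2  <
α = 1, β = 1 ↦ 0  <
So 3 of the 9 assignments meet the threshold.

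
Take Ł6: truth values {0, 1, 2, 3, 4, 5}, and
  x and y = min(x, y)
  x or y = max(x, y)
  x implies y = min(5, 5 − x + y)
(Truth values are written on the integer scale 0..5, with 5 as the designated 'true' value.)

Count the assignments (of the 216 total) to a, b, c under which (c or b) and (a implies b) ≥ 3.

144

value 5: 51 assignments (counts)
value 4: 49 assignments (counts)
value 3: 44 assignments (counts)
value 2: 36 assignments
value 1: 25 assignments
value 0: 11 assignments
So 144 of the 216 assignments meet the threshold.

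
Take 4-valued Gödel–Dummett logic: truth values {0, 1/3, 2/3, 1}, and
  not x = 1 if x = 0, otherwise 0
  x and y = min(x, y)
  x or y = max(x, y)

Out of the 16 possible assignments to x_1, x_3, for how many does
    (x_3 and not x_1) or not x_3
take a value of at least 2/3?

x_1 = 0, x_3 = 0 ↦ 1  ≥
x_1 = 0, x_3 = 1/3 ↦ 1/3  <
x_1 = 0, x_3 = 2/3 ↦ 2/3  ≥
x_1 = 0, x_3 = 1 ↦ 1  ≥
x_1 = 1/3, x_3 = 0 ↦ 1  ≥
x_1 = 1/3, x_3 = 1/3 ↦ 0  <
x_1 = 1/3, x_3 = 2/3 ↦ 0  <
x_1 = 1/3, x_3 = 1 ↦ 0  <
x_1 = 2/3, x_3 = 0 ↦ 1  ≥
x_1 = 2/3, x_3 = 1/3 ↦ 0  <
x_1 = 2/3, x_3 = 2/3 ↦ 0  <
x_1 = 2/3, x_3 = 1 ↦ 0  <
x_1 = 1, x_3 = 0 ↦ 1  ≥
x_1 = 1, x_3 = 1/3 ↦ 0  <
x_1 = 1, x_3 = 2/3 ↦ 0  <
x_1 = 1, x_3 = 1 ↦ 0  <
So 6 of the 16 assignments meet the threshold.

6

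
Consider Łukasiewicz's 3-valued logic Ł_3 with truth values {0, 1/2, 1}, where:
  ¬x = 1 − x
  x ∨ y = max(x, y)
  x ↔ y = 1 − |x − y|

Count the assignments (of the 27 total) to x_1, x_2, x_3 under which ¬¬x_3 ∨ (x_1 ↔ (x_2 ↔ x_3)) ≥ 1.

15

value 1: 15 assignments (counts)
value 1/2: 10 assignments
value 0: 2 assignments
So 15 of the 27 assignments meet the threshold.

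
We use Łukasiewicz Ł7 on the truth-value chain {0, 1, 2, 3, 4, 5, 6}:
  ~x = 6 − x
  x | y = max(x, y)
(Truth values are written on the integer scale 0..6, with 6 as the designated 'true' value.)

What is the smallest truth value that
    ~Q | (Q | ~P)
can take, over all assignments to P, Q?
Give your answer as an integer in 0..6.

3

Take P = 3, Q = 3:
~Q = ~3 = 3
~P = ~3 = 3
Q | ~P = 3 | 3 = 3
~Q | (Q | ~P) = 3 | 3 = 3
No assignment yields a value below 3, so this is the minimum.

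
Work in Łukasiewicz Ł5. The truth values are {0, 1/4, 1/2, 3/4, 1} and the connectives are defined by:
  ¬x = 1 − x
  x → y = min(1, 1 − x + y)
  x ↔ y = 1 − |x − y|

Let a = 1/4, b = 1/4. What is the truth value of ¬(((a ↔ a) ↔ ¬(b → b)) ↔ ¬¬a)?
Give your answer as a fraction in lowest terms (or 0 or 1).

a ↔ a = 1/4 ↔ 1/4 = 1
b → b = 1/4 → 1/4 = 1
¬(b → b) = ¬1 = 0
(a ↔ a) ↔ ¬(b → b) = 1 ↔ 0 = 0
¬a = ¬1/4 = 3/4
¬¬a = ¬3/4 = 1/4
((a ↔ a) ↔ ¬(b → b)) ↔ ¬¬a = 0 ↔ 1/4 = 3/4
¬(((a ↔ a) ↔ ¬(b → b)) ↔ ¬¬a) = ¬3/4 = 1/4

1/4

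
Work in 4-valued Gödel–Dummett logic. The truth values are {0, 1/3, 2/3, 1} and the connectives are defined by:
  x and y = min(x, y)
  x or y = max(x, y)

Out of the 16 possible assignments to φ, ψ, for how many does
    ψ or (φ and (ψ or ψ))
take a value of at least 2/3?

φ = 0, ψ = 0 ↦ 0  <
φ = 0, ψ = 1/3 ↦ 1/3  <
φ = 0, ψ = 2/3 ↦ 2/3  ≥
φ = 0, ψ = 1 ↦ 1  ≥
φ = 1/3, ψ = 0 ↦ 0  <
φ = 1/3, ψ = 1/3 ↦ 1/3  <
φ = 1/3, ψ = 2/3 ↦ 2/3  ≥
φ = 1/3, ψ = 1 ↦ 1  ≥
φ = 2/3, ψ = 0 ↦ 0  <
φ = 2/3, ψ = 1/3 ↦ 1/3  <
φ = 2/3, ψ = 2/3 ↦ 2/3  ≥
φ = 2/3, ψ = 1 ↦ 1  ≥
φ = 1, ψ = 0 ↦ 0  <
φ = 1, ψ = 1/3 ↦ 1/3  <
φ = 1, ψ = 2/3 ↦ 2/3  ≥
φ = 1, ψ = 1 ↦ 1  ≥
So 8 of the 16 assignments meet the threshold.

8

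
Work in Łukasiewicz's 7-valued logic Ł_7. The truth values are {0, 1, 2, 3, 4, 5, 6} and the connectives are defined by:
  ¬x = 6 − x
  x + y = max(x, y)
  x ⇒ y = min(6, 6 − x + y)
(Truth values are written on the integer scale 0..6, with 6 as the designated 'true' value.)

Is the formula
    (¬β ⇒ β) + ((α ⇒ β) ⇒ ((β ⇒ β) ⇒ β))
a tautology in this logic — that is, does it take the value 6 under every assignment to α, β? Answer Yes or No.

Counterexample: take α = 0, β = 0.
¬β = ¬0 = 6
¬β ⇒ β = 6 ⇒ 0 = 0
α ⇒ β = 0 ⇒ 0 = 6
β ⇒ β = 0 ⇒ 0 = 6
(β ⇒ β) ⇒ β = 6 ⇒ 0 = 0
(α ⇒ β) ⇒ ((β ⇒ β) ⇒ β) = 6 ⇒ 0 = 0
(¬β ⇒ β) + ((α ⇒ β) ⇒ ((β ⇒ β) ⇒ β)) = 0 + 0 = 0
This gives 0 ≠ 6.

No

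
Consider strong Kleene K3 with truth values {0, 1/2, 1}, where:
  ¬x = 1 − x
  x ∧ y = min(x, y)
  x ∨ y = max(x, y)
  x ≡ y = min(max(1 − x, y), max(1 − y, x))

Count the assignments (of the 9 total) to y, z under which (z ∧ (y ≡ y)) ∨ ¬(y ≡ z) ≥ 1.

3

y = 0, z = 0 ↦ 0  <
y = 0, z = 1/2 ↦ 1/2  <
y = 0, z = 1 ↦ 1  ≥
y = 1/2, z = 0 ↦ 1/2  <
y = 1/2, z = 1/2 ↦ 1/2  <
y = 1/2, z = 1 ↦ 1/2  <
y = 1, z = 0 ↦ 1  ≥
y = 1, z = 1/2 ↦ 1/2  <
y = 1, z = 1 ↦ 1  ≥
So 3 of the 9 assignments meet the threshold.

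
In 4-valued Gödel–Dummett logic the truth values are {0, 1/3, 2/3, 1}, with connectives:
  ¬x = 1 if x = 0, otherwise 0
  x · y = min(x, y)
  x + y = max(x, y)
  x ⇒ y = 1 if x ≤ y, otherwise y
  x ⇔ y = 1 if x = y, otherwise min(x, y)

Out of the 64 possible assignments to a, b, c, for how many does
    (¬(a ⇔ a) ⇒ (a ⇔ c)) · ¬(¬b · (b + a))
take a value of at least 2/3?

52

value 1: 52 assignments (counts)
value 0: 12 assignments
So 52 of the 64 assignments meet the threshold.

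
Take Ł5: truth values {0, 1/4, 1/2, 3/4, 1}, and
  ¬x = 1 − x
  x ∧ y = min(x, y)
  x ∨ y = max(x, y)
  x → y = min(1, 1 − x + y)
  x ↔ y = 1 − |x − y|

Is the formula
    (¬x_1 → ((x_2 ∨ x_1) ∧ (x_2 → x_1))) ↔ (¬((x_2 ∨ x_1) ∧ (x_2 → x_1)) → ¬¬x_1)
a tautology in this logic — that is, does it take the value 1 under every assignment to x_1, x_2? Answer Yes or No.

Yes

At x_1 = 1/2, x_2 = 0, for instance:
¬x_1 = ¬1/2 = 1/2
x_2 ∨ x_1 = 0 ∨ 1/2 = 1/2
x_2 → x_1 = 0 → 1/2 = 1
(x_2 ∨ x_1) ∧ (x_2 → x_1) = 1/2 ∧ 1 = 1/2
¬x_1 → ((x_2 ∨ x_1) ∧ (x_2 → x_1)) = 1/2 → 1/2 = 1
¬((x_2 ∨ x_1) ∧ (x_2 → x_1)) = ¬1/2 = 1/2
¬¬x_1 = ¬1/2 = 1/2
¬((x_2 ∨ x_1) ∧ (x_2 → x_1)) → ¬¬x_1 = 1/2 → 1/2 = 1
(¬x_1 → ((x_2 ∨ x_1) ∧ (x_2 → x_1))) ↔ (¬((x_2 ∨ x_1) ∧ (x_2 → x_1)) → ¬¬x_1) = 1 ↔ 1 = 1
and checking the remaining 24 assignments likewise gives ≥ 1 in every case.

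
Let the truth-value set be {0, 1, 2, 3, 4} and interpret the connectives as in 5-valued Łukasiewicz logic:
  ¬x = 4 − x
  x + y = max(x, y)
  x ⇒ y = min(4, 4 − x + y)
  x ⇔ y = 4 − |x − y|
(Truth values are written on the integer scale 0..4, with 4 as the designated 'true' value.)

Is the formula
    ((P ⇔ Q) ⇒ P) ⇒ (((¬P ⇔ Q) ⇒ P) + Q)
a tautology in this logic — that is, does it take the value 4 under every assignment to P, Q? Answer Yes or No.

Counterexample: take P = 3, Q = 1.
P ⇔ Q = 3 ⇔ 1 = 2
(P ⇔ Q) ⇒ P = 2 ⇒ 3 = 4
¬P = ¬3 = 1
¬P ⇔ Q = 1 ⇔ 1 = 4
(¬P ⇔ Q) ⇒ P = 4 ⇒ 3 = 3
((¬P ⇔ Q) ⇒ P) + Q = 3 + 1 = 3
((P ⇔ Q) ⇒ P) ⇒ (((¬P ⇔ Q) ⇒ P) + Q) = 4 ⇒ 3 = 3
This gives 3 ≠ 4.

No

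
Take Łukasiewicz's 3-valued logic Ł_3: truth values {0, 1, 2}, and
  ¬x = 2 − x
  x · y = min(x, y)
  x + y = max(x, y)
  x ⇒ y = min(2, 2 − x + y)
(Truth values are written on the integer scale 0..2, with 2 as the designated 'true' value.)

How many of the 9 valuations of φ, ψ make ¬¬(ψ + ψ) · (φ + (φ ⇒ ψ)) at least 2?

3

φ = 0, ψ = 0 ↦ 0  <
φ = 0, ψ = 1 ↦ 1  <
φ = 0, ψ = 2 ↦ 2  ≥
φ = 1, ψ = 0 ↦ 0  <
φ = 1, ψ = 1 ↦ 1  <
φ = 1, ψ = 2 ↦ 2  ≥
φ = 2, ψ = 0 ↦ 0  <
φ = 2, ψ = 1 ↦ 1  <
φ = 2, ψ = 2 ↦ 2  ≥
So 3 of the 9 assignments meet the threshold.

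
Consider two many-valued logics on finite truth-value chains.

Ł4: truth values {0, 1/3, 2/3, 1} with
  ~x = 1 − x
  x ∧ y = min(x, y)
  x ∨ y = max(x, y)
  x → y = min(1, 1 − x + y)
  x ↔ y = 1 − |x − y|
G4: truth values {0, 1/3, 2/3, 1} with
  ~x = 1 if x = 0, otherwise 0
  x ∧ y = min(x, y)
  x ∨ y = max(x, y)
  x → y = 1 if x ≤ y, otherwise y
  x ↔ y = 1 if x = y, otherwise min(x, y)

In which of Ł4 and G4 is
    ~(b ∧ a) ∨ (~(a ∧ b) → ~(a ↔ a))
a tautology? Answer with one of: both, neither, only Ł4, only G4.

only G4

In Ł4: at a = 1/3, b = 1/3 the value is 2/3 — not a tautology.
In G4: every assignment gives 1 — tautology.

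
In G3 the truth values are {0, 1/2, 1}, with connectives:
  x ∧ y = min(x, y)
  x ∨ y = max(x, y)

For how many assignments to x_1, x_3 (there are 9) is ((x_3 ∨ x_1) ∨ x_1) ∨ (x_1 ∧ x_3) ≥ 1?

x_1 = 0, x_3 = 0 ↦ 0  <
x_1 = 0, x_3 = 1/2 ↦ 1/2  <
x_1 = 0, x_3 = 1 ↦ 1  ≥
x_1 = 1/2, x_3 = 0 ↦ 1/2  <
x_1 = 1/2, x_3 = 1/2 ↦ 1/2  <
x_1 = 1/2, x_3 = 1 ↦ 1  ≥
x_1 = 1, x_3 = 0 ↦ 1  ≥
x_1 = 1, x_3 = 1/2 ↦ 1  ≥
x_1 = 1, x_3 = 1 ↦ 1  ≥
So 5 of the 9 assignments meet the threshold.

5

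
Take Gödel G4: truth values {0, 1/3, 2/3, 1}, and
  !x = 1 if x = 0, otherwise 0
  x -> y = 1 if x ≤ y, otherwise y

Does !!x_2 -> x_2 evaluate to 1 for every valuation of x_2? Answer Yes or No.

No

Counterexample: take x_2 = 1/3.
!x_2 = !1/3 = 0
!!x_2 = !0 = 1
!!x_2 -> x_2 = 1 -> 1/3 = 1/3
This gives 1/3 ≠ 1.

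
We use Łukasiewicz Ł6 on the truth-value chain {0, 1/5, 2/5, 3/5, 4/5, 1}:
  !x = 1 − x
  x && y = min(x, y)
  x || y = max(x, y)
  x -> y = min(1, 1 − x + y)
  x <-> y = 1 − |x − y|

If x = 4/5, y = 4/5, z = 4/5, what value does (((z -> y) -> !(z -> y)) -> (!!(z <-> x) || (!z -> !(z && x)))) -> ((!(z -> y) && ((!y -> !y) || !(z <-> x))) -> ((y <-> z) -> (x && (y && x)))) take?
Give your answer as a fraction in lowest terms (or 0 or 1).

1

z -> y = 4/5 -> 4/5 = 1
z -> y = 4/5 -> 4/5 = 1
!(z -> y) = !1 = 0
(z -> y) -> !(z -> y) = 1 -> 0 = 0
z <-> x = 4/5 <-> 4/5 = 1
!(z <-> x) = !1 = 0
!!(z <-> x) = !0 = 1
!z = !4/5 = 1/5
z && x = 4/5 && 4/5 = 4/5
!(z && x) = !4/5 = 1/5
!z -> !(z && x) = 1/5 -> 1/5 = 1
!!(z <-> x) || (!z -> !(z && x)) = 1 || 1 = 1
((z -> y) -> !(z -> y)) -> (!!(z <-> x) || (!z -> !(z && x))) = 0 -> 1 = 1
z -> y = 4/5 -> 4/5 = 1
!(z -> y) = !1 = 0
!y = !4/5 = 1/5
!y = !4/5 = 1/5
!y -> !y = 1/5 -> 1/5 = 1
z <-> x = 4/5 <-> 4/5 = 1
!(z <-> x) = !1 = 0
(!y -> !y) || !(z <-> x) = 1 || 0 = 1
!(z -> y) && ((!y -> !y) || !(z <-> x)) = 0 && 1 = 0
y <-> z = 4/5 <-> 4/5 = 1
y && x = 4/5 && 4/5 = 4/5
x && (y && x) = 4/5 && 4/5 = 4/5
(y <-> z) -> (x && (y && x)) = 1 -> 4/5 = 4/5
(!(z -> y) && ((!y -> !y) || !(z <-> x))) -> ((y <-> z) -> (x && (y && x))) = 0 -> 4/5 = 1
(((z -> y) -> !(z -> y)) -> (!!(z <-> x) || (!z -> !(z && x)))) -> ((!(z -> y) && ((!y -> !y) || !(z <-> x))) -> ((y <-> z) -> (x && (y && x)))) = 1 -> 1 = 1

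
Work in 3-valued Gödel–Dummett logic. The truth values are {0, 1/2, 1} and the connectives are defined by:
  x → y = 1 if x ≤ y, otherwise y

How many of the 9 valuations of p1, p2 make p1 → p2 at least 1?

6

p1 = 0, p2 = 0 ↦ 1  ≥
p1 = 0, p2 = 1/2 ↦ 1  ≥
p1 = 0, p2 = 1 ↦ 1  ≥
p1 = 1/2, p2 = 0 ↦ 0  <
p1 = 1/2, p2 = 1/2 ↦ 1  ≥
p1 = 1/2, p2 = 1 ↦ 1  ≥
p1 = 1, p2 = 0 ↦ 0  <
p1 = 1, p2 = 1/2 ↦ 1/2  <
p1 = 1, p2 = 1 ↦ 1  ≥
So 6 of the 9 assignments meet the threshold.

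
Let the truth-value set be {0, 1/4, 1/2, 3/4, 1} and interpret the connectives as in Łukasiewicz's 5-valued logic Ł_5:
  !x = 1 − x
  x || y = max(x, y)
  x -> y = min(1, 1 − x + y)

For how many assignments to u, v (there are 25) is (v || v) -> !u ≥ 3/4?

19

value 1: 15 assignments (counts)
value 3/4: 4 assignments (counts)
value 1/2: 3 assignments
value 1/4: 2 assignments
value 0: 1 assignment
So 19 of the 25 assignments meet the threshold.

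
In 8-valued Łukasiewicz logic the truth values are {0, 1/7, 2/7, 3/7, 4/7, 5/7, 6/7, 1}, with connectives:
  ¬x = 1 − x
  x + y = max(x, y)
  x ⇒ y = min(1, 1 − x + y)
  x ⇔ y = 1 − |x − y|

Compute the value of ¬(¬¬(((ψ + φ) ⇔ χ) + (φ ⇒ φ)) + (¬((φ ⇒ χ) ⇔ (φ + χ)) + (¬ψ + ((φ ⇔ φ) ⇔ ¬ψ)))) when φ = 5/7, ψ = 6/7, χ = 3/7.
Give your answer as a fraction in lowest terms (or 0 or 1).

ψ + φ = 6/7 + 5/7 = 6/7
(ψ + φ) ⇔ χ = 6/7 ⇔ 3/7 = 4/7
φ ⇒ φ = 5/7 ⇒ 5/7 = 1
((ψ + φ) ⇔ χ) + (φ ⇒ φ) = 4/7 + 1 = 1
¬(((ψ + φ) ⇔ χ) + (φ ⇒ φ)) = ¬1 = 0
¬¬(((ψ + φ) ⇔ χ) + (φ ⇒ φ)) = ¬0 = 1
φ ⇒ χ = 5/7 ⇒ 3/7 = 5/7
φ + χ = 5/7 + 3/7 = 5/7
(φ ⇒ χ) ⇔ (φ + χ) = 5/7 ⇔ 5/7 = 1
¬((φ ⇒ χ) ⇔ (φ + χ)) = ¬1 = 0
¬ψ = ¬6/7 = 1/7
φ ⇔ φ = 5/7 ⇔ 5/7 = 1
¬ψ = ¬6/7 = 1/7
(φ ⇔ φ) ⇔ ¬ψ = 1 ⇔ 1/7 = 1/7
¬ψ + ((φ ⇔ φ) ⇔ ¬ψ) = 1/7 + 1/7 = 1/7
¬((φ ⇒ χ) ⇔ (φ + χ)) + (¬ψ + ((φ ⇔ φ) ⇔ ¬ψ)) = 0 + 1/7 = 1/7
¬¬(((ψ + φ) ⇔ χ) + (φ ⇒ φ)) + (¬((φ ⇒ χ) ⇔ (φ + χ)) + (¬ψ + ((φ ⇔ φ) ⇔ ¬ψ))) = 1 + 1/7 = 1
¬(¬¬(((ψ + φ) ⇔ χ) + (φ ⇒ φ)) + (¬((φ ⇒ χ) ⇔ (φ + χ)) + (¬ψ + ((φ ⇔ φ) ⇔ ¬ψ)))) = ¬1 = 0

0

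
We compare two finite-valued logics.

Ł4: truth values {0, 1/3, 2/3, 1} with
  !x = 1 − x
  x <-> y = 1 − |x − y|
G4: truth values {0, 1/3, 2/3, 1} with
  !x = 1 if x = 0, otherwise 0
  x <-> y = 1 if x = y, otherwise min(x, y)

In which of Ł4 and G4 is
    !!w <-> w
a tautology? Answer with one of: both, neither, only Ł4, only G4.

In Ł4: every assignment gives 1 — tautology.
In G4: at w = 1/3 the value is 1/3 — not a tautology.

only Ł4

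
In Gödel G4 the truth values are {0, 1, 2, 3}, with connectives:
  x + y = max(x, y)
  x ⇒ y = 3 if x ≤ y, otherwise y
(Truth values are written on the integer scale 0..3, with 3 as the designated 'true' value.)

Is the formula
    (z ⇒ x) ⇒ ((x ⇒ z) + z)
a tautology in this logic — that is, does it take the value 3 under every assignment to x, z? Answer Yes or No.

Counterexample: take x = 1, z = 0.
z ⇒ x = 0 ⇒ 1 = 3
x ⇒ z = 1 ⇒ 0 = 0
(x ⇒ z) + z = 0 + 0 = 0
(z ⇒ x) ⇒ ((x ⇒ z) + z) = 3 ⇒ 0 = 0
This gives 0 ≠ 3.

No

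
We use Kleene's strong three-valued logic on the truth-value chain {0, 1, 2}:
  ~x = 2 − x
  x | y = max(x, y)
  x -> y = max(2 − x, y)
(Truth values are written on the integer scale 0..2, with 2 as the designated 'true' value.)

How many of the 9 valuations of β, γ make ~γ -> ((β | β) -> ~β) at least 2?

5

β = 0, γ = 0 ↦ 2  ≥
β = 0, γ = 1 ↦ 2  ≥
β = 0, γ = 2 ↦ 2  ≥
β = 1, γ = 0 ↦ 1  <
β = 1, γ = 1 ↦ 1  <
β = 1, γ = 2 ↦ 2  ≥
β = 2, γ = 0 ↦ 0  <
β = 2, γ = 1 ↦ 1  <
β = 2, γ = 2 ↦ 2  ≥
So 5 of the 9 assignments meet the threshold.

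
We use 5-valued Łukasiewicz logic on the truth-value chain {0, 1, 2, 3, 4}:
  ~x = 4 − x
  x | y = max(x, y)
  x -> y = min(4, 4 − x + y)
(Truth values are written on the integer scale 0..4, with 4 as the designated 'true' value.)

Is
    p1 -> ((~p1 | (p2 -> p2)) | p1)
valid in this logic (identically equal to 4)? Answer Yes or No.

At p1 = 1, p2 = 1, for instance:
~p1 = ~1 = 3
p2 -> p2 = 1 -> 1 = 4
~p1 | (p2 -> p2) = 3 | 4 = 4
(~p1 | (p2 -> p2)) | p1 = 4 | 1 = 4
p1 -> ((~p1 | (p2 -> p2)) | p1) = 1 -> 4 = 4
and checking the remaining 24 assignments likewise gives ≥ 4 in every case.

Yes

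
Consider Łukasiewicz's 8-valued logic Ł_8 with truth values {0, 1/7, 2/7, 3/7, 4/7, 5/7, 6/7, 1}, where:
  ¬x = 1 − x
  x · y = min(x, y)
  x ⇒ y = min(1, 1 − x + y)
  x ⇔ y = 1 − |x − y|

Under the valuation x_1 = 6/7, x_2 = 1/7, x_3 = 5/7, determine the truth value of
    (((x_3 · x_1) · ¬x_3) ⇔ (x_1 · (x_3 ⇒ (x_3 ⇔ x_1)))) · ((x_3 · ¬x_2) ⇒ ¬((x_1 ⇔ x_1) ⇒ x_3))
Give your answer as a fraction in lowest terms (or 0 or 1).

x_3 · x_1 = 5/7 · 6/7 = 5/7
¬x_3 = ¬5/7 = 2/7
(x_3 · x_1) · ¬x_3 = 5/7 · 2/7 = 2/7
x_3 ⇔ x_1 = 5/7 ⇔ 6/7 = 6/7
x_3 ⇒ (x_3 ⇔ x_1) = 5/7 ⇒ 6/7 = 1
x_1 · (x_3 ⇒ (x_3 ⇔ x_1)) = 6/7 · 1 = 6/7
((x_3 · x_1) · ¬x_3) ⇔ (x_1 · (x_3 ⇒ (x_3 ⇔ x_1))) = 2/7 ⇔ 6/7 = 3/7
¬x_2 = ¬1/7 = 6/7
x_3 · ¬x_2 = 5/7 · 6/7 = 5/7
x_1 ⇔ x_1 = 6/7 ⇔ 6/7 = 1
(x_1 ⇔ x_1) ⇒ x_3 = 1 ⇒ 5/7 = 5/7
¬((x_1 ⇔ x_1) ⇒ x_3) = ¬5/7 = 2/7
(x_3 · ¬x_2) ⇒ ¬((x_1 ⇔ x_1) ⇒ x_3) = 5/7 ⇒ 2/7 = 4/7
(((x_3 · x_1) · ¬x_3) ⇔ (x_1 · (x_3 ⇒ (x_3 ⇔ x_1)))) · ((x_3 · ¬x_2) ⇒ ¬((x_1 ⇔ x_1) ⇒ x_3)) = 3/7 · 4/7 = 3/7

3/7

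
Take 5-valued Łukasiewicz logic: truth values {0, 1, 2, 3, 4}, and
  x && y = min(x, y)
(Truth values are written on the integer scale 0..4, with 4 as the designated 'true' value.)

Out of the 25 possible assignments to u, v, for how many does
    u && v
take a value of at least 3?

value 4: 1 assignment (counts)
value 3: 3 assignments (counts)
value 2: 5 assignments
value 1: 7 assignments
value 0: 9 assignments
So 4 of the 25 assignments meet the threshold.

4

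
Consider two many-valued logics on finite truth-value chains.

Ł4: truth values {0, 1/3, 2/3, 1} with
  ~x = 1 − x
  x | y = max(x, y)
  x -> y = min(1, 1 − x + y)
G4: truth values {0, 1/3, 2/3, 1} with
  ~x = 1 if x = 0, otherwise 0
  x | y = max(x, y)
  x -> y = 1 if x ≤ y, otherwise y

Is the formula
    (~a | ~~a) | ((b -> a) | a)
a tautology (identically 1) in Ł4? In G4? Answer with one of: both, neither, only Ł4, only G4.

In Ł4: at a = 1/3, b = 2/3 the value is 2/3 — not a tautology.
In G4: every assignment gives 1 — tautology.

only G4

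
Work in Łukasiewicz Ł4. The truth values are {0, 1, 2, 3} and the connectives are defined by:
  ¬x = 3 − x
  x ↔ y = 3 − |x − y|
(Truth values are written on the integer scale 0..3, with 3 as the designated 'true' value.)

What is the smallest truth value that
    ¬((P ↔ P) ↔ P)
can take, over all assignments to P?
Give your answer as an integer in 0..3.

Take P = 3:
P ↔ P = 3 ↔ 3 = 3
(P ↔ P) ↔ P = 3 ↔ 3 = 3
¬((P ↔ P) ↔ P) = ¬3 = 0
No assignment yields a value below 0, so this is the minimum.

0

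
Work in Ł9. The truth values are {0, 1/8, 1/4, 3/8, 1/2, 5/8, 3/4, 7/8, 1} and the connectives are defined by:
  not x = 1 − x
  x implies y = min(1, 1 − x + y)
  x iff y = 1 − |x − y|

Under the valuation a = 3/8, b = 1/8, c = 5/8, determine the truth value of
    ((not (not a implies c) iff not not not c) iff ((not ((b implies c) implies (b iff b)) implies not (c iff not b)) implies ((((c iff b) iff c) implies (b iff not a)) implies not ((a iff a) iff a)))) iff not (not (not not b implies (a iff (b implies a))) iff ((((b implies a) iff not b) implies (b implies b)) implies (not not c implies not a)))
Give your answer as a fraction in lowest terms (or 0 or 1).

not a = not 3/8 = 5/8
not a implies c = 5/8 implies 5/8 = 1
not (not a implies c) = not 1 = 0
not c = not 5/8 = 3/8
not not c = not 3/8 = 5/8
not not not c = not 5/8 = 3/8
not (not a implies c) iff not not not c = 0 iff 3/8 = 5/8
b implies c = 1/8 implies 5/8 = 1
b iff b = 1/8 iff 1/8 = 1
(b implies c) implies (b iff b) = 1 implies 1 = 1
not ((b implies c) implies (b iff b)) = not 1 = 0
not b = not 1/8 = 7/8
c iff not b = 5/8 iff 7/8 = 3/4
not (c iff not b) = not 3/4 = 1/4
not ((b implies c) implies (b iff b)) implies not (c iff not b) = 0 implies 1/4 = 1
c iff b = 5/8 iff 1/8 = 1/2
(c iff b) iff c = 1/2 iff 5/8 = 7/8
not a = not 3/8 = 5/8
b iff not a = 1/8 iff 5/8 = 1/2
((c iff b) iff c) implies (b iff not a) = 7/8 implies 1/2 = 5/8
a iff a = 3/8 iff 3/8 = 1
(a iff a) iff a = 1 iff 3/8 = 3/8
not ((a iff a) iff a) = not 3/8 = 5/8
(((c iff b) iff c) implies (b iff not a)) implies not ((a iff a) iff a) = 5/8 implies 5/8 = 1
(not ((b implies c) implies (b iff b)) implies not (c iff not b)) implies ((((c iff b) iff c) implies (b iff not a)) implies not ((a iff a) iff a)) = 1 implies 1 = 1
(not (not a implies c) iff not not not c) iff ((not ((b implies c) implies (b iff b)) implies not (c iff not b)) implies ((((c iff b) iff c) implies (b iff not a)) implies not ((a iff a) iff a))) = 5/8 iff 1 = 5/8
not b = not 1/8 = 7/8
not not b = not 7/8 = 1/8
b implies a = 1/8 implies 3/8 = 1
a iff (b implies a) = 3/8 iff 1 = 3/8
not not b implies (a iff (b implies a)) = 1/8 implies 3/8 = 1
not (not not b implies (a iff (b implies a))) = not 1 = 0
b implies a = 1/8 implies 3/8 = 1
not b = not 1/8 = 7/8
(b implies a) iff not b = 1 iff 7/8 = 7/8
b implies b = 1/8 implies 1/8 = 1
((b implies a) iff not b) implies (b implies b) = 7/8 implies 1 = 1
not c = not 5/8 = 3/8
not not c = not 3/8 = 5/8
not a = not 3/8 = 5/8
not not c implies not a = 5/8 implies 5/8 = 1
(((b implies a) iff not b) implies (b implies b)) implies (not not c implies not a) = 1 implies 1 = 1
not (not not b implies (a iff (b implies a))) iff ((((b implies a) iff not b) implies (b implies b)) implies (not not c implies not a)) = 0 iff 1 = 0
not (not (not not b implies (a iff (b implies a))) iff ((((b implies a) iff not b) implies (b implies b)) implies (not not c implies not a))) = not 0 = 1
((not (not a implies c) iff not not not c) iff ((not ((b implies c) implies (b iff b)) implies not (c iff not b)) implies ((((c iff b) iff c) implies (b iff not a)) implies not ((a iff a) iff a)))) iff not (not (not not b implies (a iff (b implies a))) iff ((((b implies a) iff not b) implies (b implies b)) implies (not not c implies not a))) = 5/8 iff 1 = 5/8

5/8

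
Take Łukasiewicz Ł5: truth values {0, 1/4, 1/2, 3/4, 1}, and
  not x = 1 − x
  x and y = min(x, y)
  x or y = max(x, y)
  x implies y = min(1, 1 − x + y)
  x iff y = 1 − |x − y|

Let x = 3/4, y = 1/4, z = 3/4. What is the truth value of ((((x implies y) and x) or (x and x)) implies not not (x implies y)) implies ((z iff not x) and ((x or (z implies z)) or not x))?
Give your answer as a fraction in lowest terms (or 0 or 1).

x implies y = 3/4 implies 1/4 = 1/2
(x implies y) and x = 1/2 and 3/4 = 1/2
x and x = 3/4 and 3/4 = 3/4
((x implies y) and x) or (x and x) = 1/2 or 3/4 = 3/4
x implies y = 3/4 implies 1/4 = 1/2
not (x implies y) = not 1/2 = 1/2
not not (x implies y) = not 1/2 = 1/2
(((x implies y) and x) or (x and x)) implies not not (x implies y) = 3/4 implies 1/2 = 3/4
not x = not 3/4 = 1/4
z iff not x = 3/4 iff 1/4 = 1/2
z implies z = 3/4 implies 3/4 = 1
x or (z implies z) = 3/4 or 1 = 1
not x = not 3/4 = 1/4
(x or (z implies z)) or not x = 1 or 1/4 = 1
(z iff not x) and ((x or (z implies z)) or not x) = 1/2 and 1 = 1/2
((((x implies y) and x) or (x and x)) implies not not (x implies y)) implies ((z iff not x) and ((x or (z implies z)) or not x)) = 3/4 implies 1/2 = 3/4

3/4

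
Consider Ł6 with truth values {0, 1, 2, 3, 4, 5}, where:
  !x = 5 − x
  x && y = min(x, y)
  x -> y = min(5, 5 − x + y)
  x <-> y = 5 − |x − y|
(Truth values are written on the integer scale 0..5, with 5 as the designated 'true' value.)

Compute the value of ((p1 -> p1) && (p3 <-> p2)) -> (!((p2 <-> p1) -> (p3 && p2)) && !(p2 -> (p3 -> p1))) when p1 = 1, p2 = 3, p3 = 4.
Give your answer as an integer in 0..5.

1

p1 -> p1 = 1 -> 1 = 5
p3 <-> p2 = 4 <-> 3 = 4
(p1 -> p1) && (p3 <-> p2) = 5 && 4 = 4
p2 <-> p1 = 3 <-> 1 = 3
p3 && p2 = 4 && 3 = 3
(p2 <-> p1) -> (p3 && p2) = 3 -> 3 = 5
!((p2 <-> p1) -> (p3 && p2)) = !5 = 0
p3 -> p1 = 4 -> 1 = 2
p2 -> (p3 -> p1) = 3 -> 2 = 4
!(p2 -> (p3 -> p1)) = !4 = 1
!((p2 <-> p1) -> (p3 && p2)) && !(p2 -> (p3 -> p1)) = 0 && 1 = 0
((p1 -> p1) && (p3 <-> p2)) -> (!((p2 <-> p1) -> (p3 && p2)) && !(p2 -> (p3 -> p1))) = 4 -> 0 = 1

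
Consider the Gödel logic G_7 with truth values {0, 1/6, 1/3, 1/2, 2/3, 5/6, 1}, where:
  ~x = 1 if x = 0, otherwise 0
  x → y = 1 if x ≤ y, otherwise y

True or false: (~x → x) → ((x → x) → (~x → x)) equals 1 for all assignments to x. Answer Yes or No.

x = 0 ↦ 1
x = 1/6 ↦ 1
x = 1/3 ↦ 1
x = 1/2 ↦ 1
x = 2/3 ↦ 1
x = 5/6 ↦ 1
x = 1 ↦ 1
Every assignment gives a value ≥ 1.

Yes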